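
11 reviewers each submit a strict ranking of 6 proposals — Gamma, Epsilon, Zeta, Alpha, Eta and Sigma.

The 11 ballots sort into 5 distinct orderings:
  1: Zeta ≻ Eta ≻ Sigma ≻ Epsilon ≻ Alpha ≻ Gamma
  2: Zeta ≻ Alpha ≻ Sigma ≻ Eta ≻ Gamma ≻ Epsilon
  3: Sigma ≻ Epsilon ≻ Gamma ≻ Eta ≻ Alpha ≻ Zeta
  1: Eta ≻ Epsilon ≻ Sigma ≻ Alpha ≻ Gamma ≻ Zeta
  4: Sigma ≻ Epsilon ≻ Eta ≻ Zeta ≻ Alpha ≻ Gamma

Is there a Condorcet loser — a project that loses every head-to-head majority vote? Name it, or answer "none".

Pairwise majorities:
Gamma vs Epsilon: Epsilon wins 9–2.
Gamma vs Zeta: Gamma is ranked higher on 3+1 = 4 ballots, Zeta on 7. Zeta wins 7–4.
Gamma vs Alpha: 3 for Gamma, 8 for Alpha — Alpha by 8–3.
Gamma vs Eta: Eta, 8–3.
Gamma vs Sigma: Gamma is ranked higher on 0 ballots, Sigma on 11. Sigma wins 11–0.
Epsilon vs Zeta: 3+1+4 = 8 for Epsilon, 3 for Zeta — Epsilon by 8–3.
Epsilon vs Alpha: Epsilon is ranked higher on 1+3+1+4 = 9 ballots, Alpha on 2. Epsilon wins 9–2.
Epsilon vs Eta: 3+4 = 7 for Epsilon, 4 for Eta — Epsilon by 7–4.
Epsilon vs Sigma: Epsilon preferred on 1 ballot; Sigma wins 10–1.
Zeta vs Alpha: Zeta is ranked higher on 1+2+4 = 7 ballots, Alpha on 4. Zeta wins 7–4.
Zeta vs Eta: Eta wins 8–3.
Zeta vs Sigma: Zeta is ranked higher on 1+2 = 3 ballots, Sigma on 8. Sigma wins 8–3.
Alpha vs Eta: Eta, 9–2.
Alpha vs Sigma: 2 to 9, Sigma.
Eta vs Sigma: Sigma wins 9–2.
Gamma loses to every other project — it is the Condorcet loser.

Gamma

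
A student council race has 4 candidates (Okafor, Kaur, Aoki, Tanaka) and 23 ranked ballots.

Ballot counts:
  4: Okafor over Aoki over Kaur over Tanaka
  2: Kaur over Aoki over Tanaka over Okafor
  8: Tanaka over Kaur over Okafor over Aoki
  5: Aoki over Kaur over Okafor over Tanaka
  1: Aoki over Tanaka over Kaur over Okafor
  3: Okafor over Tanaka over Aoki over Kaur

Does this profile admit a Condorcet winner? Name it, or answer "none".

Check each pair by majority over 23 ballots:
Okafor vs Kaur: Kaur wins 16–7.
Okafor vs Aoki: Okafor, 15–8.
Okafor vs Tanaka: Okafor, 12–11.
Kaur vs Aoki: Aoki, 13–10.
Kaur vs Tanaka: Tanaka wins 12–11.
Aoki vs Tanaka: Aoki, 12–11.
Each candidate drops at least one matchup (Okafor loses to Kaur; Kaur loses to Aoki; Aoki loses to Okafor; Tanaka loses to Okafor); the cycle Okafor beats Aoki beats Kaur beats Okafor rules out a Condorcet winner.

none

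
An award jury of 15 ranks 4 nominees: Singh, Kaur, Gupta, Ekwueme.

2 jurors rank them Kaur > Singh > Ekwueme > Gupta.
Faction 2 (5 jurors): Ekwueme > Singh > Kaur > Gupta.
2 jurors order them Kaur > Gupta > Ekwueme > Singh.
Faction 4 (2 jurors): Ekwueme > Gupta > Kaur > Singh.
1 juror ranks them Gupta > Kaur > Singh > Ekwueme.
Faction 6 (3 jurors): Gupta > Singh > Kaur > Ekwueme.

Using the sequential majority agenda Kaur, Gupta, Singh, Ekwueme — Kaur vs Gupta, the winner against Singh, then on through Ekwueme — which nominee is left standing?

Ekwueme

Round 1: Kaur vs Gupta — 9–6, Kaur advances.
Round 2: Kaur vs Singh — 7–8, Singh advances.
Round 3: Singh vs Ekwueme — 6–9, Ekwueme advances.
Ekwueme survives the agenda.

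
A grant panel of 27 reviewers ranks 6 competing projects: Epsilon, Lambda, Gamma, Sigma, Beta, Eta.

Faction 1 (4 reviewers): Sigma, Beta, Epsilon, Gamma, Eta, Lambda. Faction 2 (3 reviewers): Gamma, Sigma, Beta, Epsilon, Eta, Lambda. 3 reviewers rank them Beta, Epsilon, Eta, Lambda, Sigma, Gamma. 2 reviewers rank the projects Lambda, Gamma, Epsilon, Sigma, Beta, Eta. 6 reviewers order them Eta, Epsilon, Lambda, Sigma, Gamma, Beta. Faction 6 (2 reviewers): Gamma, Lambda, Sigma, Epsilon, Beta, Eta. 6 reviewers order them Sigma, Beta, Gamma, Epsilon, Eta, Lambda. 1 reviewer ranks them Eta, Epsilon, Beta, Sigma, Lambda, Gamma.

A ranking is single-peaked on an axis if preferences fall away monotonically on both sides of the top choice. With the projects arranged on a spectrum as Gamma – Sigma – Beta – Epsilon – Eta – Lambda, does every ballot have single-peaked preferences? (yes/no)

Axis positions: Gamma=1, Sigma=2, Beta=3, Epsilon=4, Eta=5, Lambda=6.
Faction 1 (peak Sigma at position 2): ranking walks positions 2-3-4-1-5-6, expanding outward from the peak — single-peaked.
Faction 2 (peak Gamma at position 1): ranking walks positions 1-2-3-4-5-6, expanding outward from the peak — single-peaked.
Faction 3 (peak Beta at position 3): ranking walks positions 3-4-5-6-2-1, expanding outward from the peak — single-peaked.
Faction 4: ranking walks positions 6-1-4-2-3-5; Gamma is ranked above Eta even though Eta lies between Gamma and the peak Lambda on the axis — preferences dip and rise again. Not single-peaked.
Faction 5: ranking walks positions 5-4-6-2-1-3; Sigma is ranked above Beta even though Beta lies between Sigma and the peak Eta on the axis — preferences dip and rise again. Not single-peaked.
Faction 6: ranking walks positions 1-6-2-4-3-5; Lambda is ranked above Sigma even though Sigma lies between Lambda and the peak Gamma on the axis — preferences dip and rise again. Not single-peaked.
Faction 7 (peak Sigma at position 2): ranking walks positions 2-3-1-4-5-6, expanding outward from the peak — single-peaked.
Faction 8 (peak Eta at position 5): ranking walks positions 5-4-3-2-6-1, expanding outward from the peak — single-peaked.
Faction 4 violates single-peakedness, so the profile is not single-peaked on this axis.

no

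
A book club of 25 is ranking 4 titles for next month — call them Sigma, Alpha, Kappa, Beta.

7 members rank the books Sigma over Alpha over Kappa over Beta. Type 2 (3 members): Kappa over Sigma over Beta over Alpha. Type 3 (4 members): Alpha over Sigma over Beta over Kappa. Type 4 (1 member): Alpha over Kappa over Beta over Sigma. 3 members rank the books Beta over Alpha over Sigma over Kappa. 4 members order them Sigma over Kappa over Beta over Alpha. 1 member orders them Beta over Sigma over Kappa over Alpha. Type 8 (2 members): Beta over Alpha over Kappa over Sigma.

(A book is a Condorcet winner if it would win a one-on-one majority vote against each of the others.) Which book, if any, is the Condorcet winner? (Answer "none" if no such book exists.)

Sigma

Head-to-head results (25 members):
Sigma–Alpha: Sigma 15–10.
Sigma vs Kappa: Sigma, 19–6.
Sigma vs Beta: Sigma, 18–7.
Alpha–Kappa: Alpha 17–8.
Alpha vs Beta: Beta, 13–12.
Kappa vs Beta: Kappa, 15–10.
Sigma defeats every rival head-to-head and is the Condorcet winner.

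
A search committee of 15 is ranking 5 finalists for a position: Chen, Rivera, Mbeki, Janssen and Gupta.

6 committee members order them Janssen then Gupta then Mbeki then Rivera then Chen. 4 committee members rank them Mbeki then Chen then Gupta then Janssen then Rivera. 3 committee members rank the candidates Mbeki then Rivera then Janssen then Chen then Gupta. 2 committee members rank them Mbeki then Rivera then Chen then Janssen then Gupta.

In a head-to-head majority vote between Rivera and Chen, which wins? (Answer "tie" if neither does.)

Ballots ranking Rivera above Chen: 6 + 3 + 2 = 11.
Ballots ranking Chen above Rivera: 15 − 11 = 4.
Rivera wins the head-to-head 11–4.

Rivera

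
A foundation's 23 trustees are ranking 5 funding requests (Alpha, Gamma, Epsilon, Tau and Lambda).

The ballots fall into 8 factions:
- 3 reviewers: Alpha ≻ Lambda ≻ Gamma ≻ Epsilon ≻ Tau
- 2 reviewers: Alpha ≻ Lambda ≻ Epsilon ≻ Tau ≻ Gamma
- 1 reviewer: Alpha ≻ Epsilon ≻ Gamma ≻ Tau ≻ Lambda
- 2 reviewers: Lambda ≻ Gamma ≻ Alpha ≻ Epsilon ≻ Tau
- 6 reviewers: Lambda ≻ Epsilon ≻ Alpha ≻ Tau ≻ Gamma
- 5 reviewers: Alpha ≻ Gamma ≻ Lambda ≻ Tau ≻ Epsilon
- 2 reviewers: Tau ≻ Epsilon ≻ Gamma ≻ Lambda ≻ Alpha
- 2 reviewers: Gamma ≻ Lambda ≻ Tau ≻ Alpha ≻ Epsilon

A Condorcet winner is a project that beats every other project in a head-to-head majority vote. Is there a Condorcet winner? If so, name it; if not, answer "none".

Lambda

Pairwise majorities:
Alpha vs Gamma: Alpha is ranked higher on 3+2+1+6+5 = 17 ballots, Gamma on 6. Alpha wins 17–6.
Alpha vs Epsilon: Alpha is ranked higher on 3+2+1+2+5+2 = 15 ballots, Epsilon on 8. Alpha wins 15–8.
Alpha vs Tau: Alpha preferred on 3+2+1+2+6+5 = 19 ballots; Alpha wins 19–4.
Alpha vs Lambda: Alpha is ranked higher on 3+2+1+5 = 11 ballots, Lambda on 12. Lambda wins 12–11.
Gamma vs Epsilon: 12 to 11, Gamma.
Gamma vs Tau: Gamma preferred on 3+1+2+5+2 = 13 ballots; Gamma wins 13–10.
Gamma vs Lambda: Gamma preferred on 1+5+2+2 = 10 ballots; Lambda wins 13–10.
Epsilon vs Tau: 14 to 9, Epsilon.
Epsilon vs Lambda: 1+2 = 3 for Epsilon, 20 for Lambda — Lambda by 20–3.
Tau vs Lambda: 1+2 = 3 for Tau, 20 for Lambda — Lambda by 20–3.
Only Lambda has no losses; Lambda is the Condorcet winner.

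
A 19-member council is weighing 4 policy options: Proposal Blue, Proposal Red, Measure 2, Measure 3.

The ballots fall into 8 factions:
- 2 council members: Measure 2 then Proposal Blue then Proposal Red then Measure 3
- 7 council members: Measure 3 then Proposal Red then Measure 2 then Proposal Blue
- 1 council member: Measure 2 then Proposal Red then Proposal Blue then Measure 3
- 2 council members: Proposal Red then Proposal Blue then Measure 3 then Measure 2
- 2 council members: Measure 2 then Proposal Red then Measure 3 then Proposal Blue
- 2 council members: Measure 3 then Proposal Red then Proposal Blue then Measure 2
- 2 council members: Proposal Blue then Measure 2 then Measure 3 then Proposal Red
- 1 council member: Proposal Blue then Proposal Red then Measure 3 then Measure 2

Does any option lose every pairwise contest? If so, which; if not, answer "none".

Proposal Blue

Pairwise majorities:
Proposal Blue vs Proposal Red: Proposal Red wins 14–5.
Proposal Blue vs Measure 2: 2+2+2+1 = 7 for Proposal Blue, 12 for Measure 2 — Measure 2 by 12–7.
Proposal Blue vs Measure 3: Measure 3 wins 11–8.
Proposal Red vs Measure 2: Proposal Red wins 12–7.
Proposal Red vs Measure 3: Proposal Red is ranked higher on 2+1+2+2+1 = 8 ballots, Measure 3 on 11. Measure 3 wins 11–8.
Measure 2 vs Measure 3: 7 to 12, Measure 3.
Only Proposal Blue has no wins; Proposal Blue is the Condorcet loser.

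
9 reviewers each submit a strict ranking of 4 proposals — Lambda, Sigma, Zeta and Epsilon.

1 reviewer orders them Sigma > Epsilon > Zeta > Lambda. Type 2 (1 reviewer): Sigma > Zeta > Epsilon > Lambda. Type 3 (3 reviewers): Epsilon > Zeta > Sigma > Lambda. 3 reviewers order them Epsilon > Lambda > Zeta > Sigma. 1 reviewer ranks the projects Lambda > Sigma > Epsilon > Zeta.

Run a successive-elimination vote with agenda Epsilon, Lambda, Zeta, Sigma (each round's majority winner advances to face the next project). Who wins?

Round 1: Epsilon vs Lambda — 8–1, Epsilon advances.
Round 2: Epsilon vs Zeta — 8–1, Epsilon advances.
Round 3: Epsilon vs Sigma — 6–3, Epsilon advances.
The agenda winner is Epsilon.

Epsilon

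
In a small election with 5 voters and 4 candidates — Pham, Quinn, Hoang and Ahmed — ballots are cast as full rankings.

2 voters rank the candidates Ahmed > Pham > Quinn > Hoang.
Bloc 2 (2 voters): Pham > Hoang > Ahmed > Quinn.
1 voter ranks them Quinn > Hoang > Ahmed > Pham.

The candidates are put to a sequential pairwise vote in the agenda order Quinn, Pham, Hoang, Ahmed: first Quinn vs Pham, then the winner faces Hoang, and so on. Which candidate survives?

Ahmed

Round 1: Quinn vs Pham — 1–4, Pham advances.
Round 2: Pham vs Hoang — 4–1, Pham advances.
Round 3: Pham vs Ahmed — 2–3, Ahmed advances.
Ahmed survives the agenda.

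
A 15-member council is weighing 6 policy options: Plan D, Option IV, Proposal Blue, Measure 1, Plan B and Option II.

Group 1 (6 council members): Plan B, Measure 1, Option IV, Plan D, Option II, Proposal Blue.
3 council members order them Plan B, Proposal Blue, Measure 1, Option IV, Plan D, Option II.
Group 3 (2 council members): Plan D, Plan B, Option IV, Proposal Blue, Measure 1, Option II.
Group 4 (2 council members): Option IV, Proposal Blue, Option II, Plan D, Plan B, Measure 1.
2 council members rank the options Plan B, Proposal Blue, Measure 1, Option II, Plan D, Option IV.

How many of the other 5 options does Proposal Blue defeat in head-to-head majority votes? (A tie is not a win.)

Proposal Blue against each rival (15 council members):
Proposal Blue vs Plan D: Plan D wins 8–7.
Proposal Blue vs Option IV: Option IV wins 10–5.
Proposal Blue–Measure 1: Proposal Blue 9–6.
Proposal Blue–Plan B: Plan B 13–2.
Proposal Blue vs Option II: 9 to 6, Proposal Blue.
Proposal Blue beats Measure 1, Option II; loses to Plan D, Option IV, Plan B — 2 pairwise wins.

2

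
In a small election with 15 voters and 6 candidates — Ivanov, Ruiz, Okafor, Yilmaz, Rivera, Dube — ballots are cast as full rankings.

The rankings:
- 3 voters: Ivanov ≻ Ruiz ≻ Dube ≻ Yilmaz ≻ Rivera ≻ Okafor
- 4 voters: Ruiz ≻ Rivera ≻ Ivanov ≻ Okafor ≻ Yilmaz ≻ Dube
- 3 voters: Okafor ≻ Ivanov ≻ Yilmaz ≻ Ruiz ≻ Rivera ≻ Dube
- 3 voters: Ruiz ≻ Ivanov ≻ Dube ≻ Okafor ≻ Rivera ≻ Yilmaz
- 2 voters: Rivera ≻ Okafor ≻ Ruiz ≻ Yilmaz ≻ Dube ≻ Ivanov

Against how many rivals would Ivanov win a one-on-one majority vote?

Ivanov against each rival (15 voters):
Ivanov vs Ruiz: 6 to 9, Ruiz.
Ivanov vs Okafor: Ivanov wins 10–5.
Ivanov vs Yilmaz: Ivanov wins 13–2.
Ivanov vs Rivera: Ivanov is ranked higher on 3+3+3 = 9 ballots, Rivera on 6. Ivanov wins 9–6.
Ivanov vs Dube: 3+4+3+3 = 13 for Ivanov, 2 for Dube — Ivanov by 13–2.
Ivanov beats Okafor, Yilmaz, Rivera, Dube; loses to Ruiz — 4 pairwise wins.

4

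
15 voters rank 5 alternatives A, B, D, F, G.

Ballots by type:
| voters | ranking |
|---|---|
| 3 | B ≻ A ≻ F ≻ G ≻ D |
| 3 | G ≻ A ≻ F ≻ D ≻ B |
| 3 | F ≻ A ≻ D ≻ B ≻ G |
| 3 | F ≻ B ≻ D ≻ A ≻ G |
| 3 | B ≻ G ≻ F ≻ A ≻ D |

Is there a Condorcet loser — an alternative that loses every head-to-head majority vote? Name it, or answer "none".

D

Head-to-head results (15 voters):
A vs B: 6 to 9, B.
A vs D: 3+3+3+3 = 12 for A, 3 for D — A by 12–3.
A vs F: 6 to 9, F.
A–G: A 9–6.
B vs D: B wins 9–6.
B vs F: B preferred on 3+3 = 6 ballots; F wins 9–6.
B vs G: B, 12–3.
D vs F: 0 for D, 15 for F — F by 15–0.
D vs G: 3+3 = 6 for D, 9 for G — G by 9–6.
F vs G: 9 to 6, F.
D is beaten in every head-to-head and is the Condorcet loser.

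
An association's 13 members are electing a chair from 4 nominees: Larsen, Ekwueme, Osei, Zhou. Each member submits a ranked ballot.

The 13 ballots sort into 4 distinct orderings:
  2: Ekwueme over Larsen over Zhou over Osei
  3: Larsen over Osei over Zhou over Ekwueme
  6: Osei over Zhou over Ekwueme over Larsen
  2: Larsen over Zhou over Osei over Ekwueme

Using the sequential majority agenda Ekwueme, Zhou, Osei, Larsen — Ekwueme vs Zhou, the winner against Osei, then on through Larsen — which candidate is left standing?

Round 1: Ekwueme vs Zhou — 2–11, Zhou advances.
Round 2: Zhou vs Osei — 4–9, Osei advances.
Round 3: Osei vs Larsen — 6–7, Larsen advances.
The agenda winner is Larsen.

Larsen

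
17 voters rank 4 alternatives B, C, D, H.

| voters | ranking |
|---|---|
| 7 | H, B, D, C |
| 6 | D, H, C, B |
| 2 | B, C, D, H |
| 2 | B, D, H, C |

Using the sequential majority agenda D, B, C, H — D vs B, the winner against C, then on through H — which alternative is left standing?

Round 1: D vs B — 6–11, B advances.
Round 2: B vs C — 11–6, B advances.
Round 3: B vs H — 4–13, H advances.
H survives the agenda.

H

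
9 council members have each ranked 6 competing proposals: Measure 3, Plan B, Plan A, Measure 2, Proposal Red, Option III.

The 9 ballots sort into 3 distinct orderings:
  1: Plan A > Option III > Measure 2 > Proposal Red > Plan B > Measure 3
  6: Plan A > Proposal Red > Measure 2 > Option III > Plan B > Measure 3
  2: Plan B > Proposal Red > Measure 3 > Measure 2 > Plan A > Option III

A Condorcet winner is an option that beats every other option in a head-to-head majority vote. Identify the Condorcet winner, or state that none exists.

Head-to-head results (9 council members):
Measure 3 vs Plan B: 0 for Measure 3, 9 for Plan B — Plan B by 9–0.
Measure 3 vs Plan A: 2 for Measure 3, 7 for Plan A — Plan A by 7–2.
Measure 3 vs Measure 2: Measure 3 is ranked higher on 2 ballots, Measure 2 on 7. Measure 2 wins 7–2.
Measure 3 vs Proposal Red: 0 for Measure 3, 9 for Proposal Red — Proposal Red by 9–0.
Measure 3 vs Option III: Measure 3 preferred on 2 ballots; Option III wins 7–2.
Plan B vs Plan A: Plan B is ranked higher on 2 ballots, Plan A on 7. Plan A wins 7–2.
Plan B vs Measure 2: Plan B preferred on 2 ballots; Measure 2 wins 7–2.
Plan B vs Proposal Red: 2 for Plan B, 7 for Proposal Red — Proposal Red by 7–2.
Plan B vs Option III: Plan B is ranked higher on 2 ballots, Option III on 7. Option III wins 7–2.
Plan A vs Measure 2: Plan A is ranked higher on 1+6 = 7 ballots, Measure 2 on 2. Plan A wins 7–2.
Plan A vs Proposal Red: 7 to 2, Plan A.
Plan A vs Option III: 9 to 0, Plan A.
Measure 2 vs Proposal Red: 1 to 8, Proposal Red.
Measure 2 vs Option III: 6+2 = 8 for Measure 2, 1 for Option III — Measure 2 by 8–1.
Proposal Red vs Option III: 6+2 = 8 for Proposal Red, 1 for Option III — Proposal Red by 8–1.
Plan A beats each of Measure 3, Plan B, Measure 2, Proposal Red, Option III — Plan A is the Condorcet winner.

Plan A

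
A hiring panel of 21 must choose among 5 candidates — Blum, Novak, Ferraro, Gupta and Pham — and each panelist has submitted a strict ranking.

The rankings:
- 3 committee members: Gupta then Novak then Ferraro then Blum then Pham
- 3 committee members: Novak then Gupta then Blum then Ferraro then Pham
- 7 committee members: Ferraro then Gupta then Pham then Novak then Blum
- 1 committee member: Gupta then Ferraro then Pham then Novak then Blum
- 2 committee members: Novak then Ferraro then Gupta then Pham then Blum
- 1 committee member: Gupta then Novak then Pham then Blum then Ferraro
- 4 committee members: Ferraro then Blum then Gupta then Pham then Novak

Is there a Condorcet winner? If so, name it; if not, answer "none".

Ferraro

Pairwise majorities:
Blum vs Novak: Novak wins 17–4.
Blum vs Ferraro: Ferraro, 17–4.
Blum vs Gupta: Gupta, 17–4.
Blum vs Pham: 3+3+4 = 10 for Blum, 11 for Pham — Pham by 11–10.
Novak vs Ferraro: 3+3+2+1 = 9 for Novak, 12 for Ferraro — Ferraro by 12–9.
Novak–Gupta: Gupta 16–5.
Novak–Pham: Pham 12–9.
Ferraro vs Gupta: Ferraro wins 13–8.
Ferraro vs Pham: Ferraro, 20–1.
Gupta vs Pham: Gupta wins 21–0.
Only Ferraro has no losses; Ferraro is the Condorcet winner.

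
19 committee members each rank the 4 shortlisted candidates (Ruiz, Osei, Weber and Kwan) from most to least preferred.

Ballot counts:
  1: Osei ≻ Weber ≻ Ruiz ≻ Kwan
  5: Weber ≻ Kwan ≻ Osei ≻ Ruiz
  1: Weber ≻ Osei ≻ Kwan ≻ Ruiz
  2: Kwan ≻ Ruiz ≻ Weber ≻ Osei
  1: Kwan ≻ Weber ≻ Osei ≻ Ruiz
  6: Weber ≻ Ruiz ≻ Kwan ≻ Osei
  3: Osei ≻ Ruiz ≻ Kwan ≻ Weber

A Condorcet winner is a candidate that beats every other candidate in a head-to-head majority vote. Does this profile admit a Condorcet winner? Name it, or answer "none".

Check each pair by majority over 19 ballots:
Ruiz vs Osei: Ruiz is ranked higher on 2+6 = 8 ballots, Osei on 11. Osei wins 11–8.
Ruiz vs Weber: 2+3 = 5 for Ruiz, 14 for Weber — Weber by 14–5.
Ruiz vs Kwan: 1+6+3 = 10 for Ruiz, 9 for Kwan — Ruiz by 10–9.
Osei vs Weber: 1+3 = 4 for Osei, 15 for Weber — Weber by 15–4.
Osei vs Kwan: Osei is ranked higher on 1+1+3 = 5 ballots, Kwan on 14. Kwan wins 14–5.
Weber vs Kwan: Weber is ranked higher on 1+5+1+6 = 13 ballots, Kwan on 6. Weber wins 13–6.
Weber defeats every rival head-to-head and is the Condorcet winner.

Weber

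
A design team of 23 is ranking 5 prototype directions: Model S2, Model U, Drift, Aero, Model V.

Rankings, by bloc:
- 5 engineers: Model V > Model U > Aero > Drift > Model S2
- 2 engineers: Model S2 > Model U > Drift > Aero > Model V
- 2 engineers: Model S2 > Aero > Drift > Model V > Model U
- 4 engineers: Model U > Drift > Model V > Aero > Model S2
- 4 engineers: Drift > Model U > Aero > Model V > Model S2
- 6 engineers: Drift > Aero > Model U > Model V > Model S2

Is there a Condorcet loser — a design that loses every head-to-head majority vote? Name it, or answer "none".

Model S2

Head-to-head results (23 engineers):
Model S2 vs Model U: Model S2 is ranked higher on 2+2 = 4 ballots, Model U on 19. Model U wins 19–4.
Model S2–Drift: Drift 19–4.
Model S2 vs Aero: Aero wins 19–4.
Model S2 vs Model V: Model S2 is ranked higher on 2+2 = 4 ballots, Model V on 19. Model V wins 19–4.
Model U vs Drift: Model U is ranked higher on 5+2+4 = 11 ballots, Drift on 12. Drift wins 12–11.
Model U–Aero: Model U 15–8.
Model U–Model V: Model U 16–7.
Drift vs Aero: Drift preferred on 2+4+4+6 = 16 ballots; Drift wins 16–7.
Drift vs Model V: Drift is ranked higher on 2+2+4+4+6 = 18 ballots, Model V on 5. Drift wins 18–5.
Aero vs Model V: Aero preferred on 2+2+4+6 = 14 ballots; Aero wins 14–9.
Only Model S2 has no wins; Model S2 is the Condorcet loser.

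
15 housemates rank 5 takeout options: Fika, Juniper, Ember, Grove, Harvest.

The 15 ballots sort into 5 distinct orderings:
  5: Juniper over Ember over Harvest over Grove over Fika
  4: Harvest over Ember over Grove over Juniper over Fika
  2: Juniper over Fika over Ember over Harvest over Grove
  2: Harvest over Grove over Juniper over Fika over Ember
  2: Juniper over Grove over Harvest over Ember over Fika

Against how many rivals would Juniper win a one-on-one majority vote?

4

Juniper against each rival (15 friends):
Juniper–Fika: Juniper 15–0.
Juniper vs Ember: Juniper is ranked higher on 5+2+2+2 = 11 ballots, Ember on 4. Juniper wins 11–4.
Juniper vs Grove: Juniper preferred on 5+2+2 = 9 ballots; Juniper wins 9–6.
Juniper vs Harvest: Juniper, 9–6.
Juniper beats Fika, Ember, Grove, Harvest — 4 pairwise wins.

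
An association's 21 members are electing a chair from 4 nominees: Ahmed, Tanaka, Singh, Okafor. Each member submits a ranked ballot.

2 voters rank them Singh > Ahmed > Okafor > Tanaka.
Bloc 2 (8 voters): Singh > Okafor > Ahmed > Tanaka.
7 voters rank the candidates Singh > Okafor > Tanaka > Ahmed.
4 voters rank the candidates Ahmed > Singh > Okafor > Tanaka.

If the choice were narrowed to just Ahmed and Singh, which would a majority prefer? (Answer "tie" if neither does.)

Ballots ranking Ahmed above Singh: 4.
Ballots ranking Singh above Ahmed: 21 − 4 = 17.
Singh wins the head-to-head 17–4.

Singh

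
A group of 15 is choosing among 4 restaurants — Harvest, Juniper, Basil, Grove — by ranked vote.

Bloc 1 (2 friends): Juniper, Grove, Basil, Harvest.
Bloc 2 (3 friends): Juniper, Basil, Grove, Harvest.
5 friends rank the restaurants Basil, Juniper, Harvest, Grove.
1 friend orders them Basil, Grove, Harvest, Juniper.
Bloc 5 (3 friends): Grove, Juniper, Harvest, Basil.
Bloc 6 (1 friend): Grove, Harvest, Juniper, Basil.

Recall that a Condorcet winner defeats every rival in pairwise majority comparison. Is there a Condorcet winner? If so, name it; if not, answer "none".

Juniper

Pairwise majorities:
Harvest vs Juniper: Harvest preferred on 1+1 = 2 ballots; Juniper wins 13–2.
Harvest vs Basil: 3+1 = 4 for Harvest, 11 for Basil — Basil by 11–4.
Harvest vs Grove: Harvest preferred on 5 ballots; Grove wins 10–5.
Juniper vs Basil: Juniper is ranked higher on 2+3+3+1 = 9 ballots, Basil on 6. Juniper wins 9–6.
Juniper vs Grove: 10 to 5, Juniper.
Basil vs Grove: 3+5+1 = 9 for Basil, 6 for Grove — Basil by 9–6.
Only Juniper has no losses; Juniper is the Condorcet winner.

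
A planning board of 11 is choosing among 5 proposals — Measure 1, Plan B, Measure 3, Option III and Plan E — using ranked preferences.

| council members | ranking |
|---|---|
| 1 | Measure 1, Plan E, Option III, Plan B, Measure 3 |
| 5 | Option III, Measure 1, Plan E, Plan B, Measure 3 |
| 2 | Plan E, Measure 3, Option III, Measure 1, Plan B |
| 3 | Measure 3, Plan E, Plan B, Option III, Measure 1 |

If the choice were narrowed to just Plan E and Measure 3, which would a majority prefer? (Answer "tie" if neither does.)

Plan E

Ballots ranking Plan E above Measure 3: 1 + 5 + 2 = 8.
Ballots ranking Measure 3 above Plan E: 11 − 8 = 3.
Plan E wins the head-to-head 8–3.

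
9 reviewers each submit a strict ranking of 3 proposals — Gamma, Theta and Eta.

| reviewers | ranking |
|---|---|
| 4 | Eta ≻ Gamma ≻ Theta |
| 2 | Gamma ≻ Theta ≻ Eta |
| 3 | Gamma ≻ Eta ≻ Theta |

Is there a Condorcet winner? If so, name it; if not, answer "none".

Check each pair by majority over 9 ballots:
Gamma–Theta: Gamma 9–0.
Gamma vs Eta: Gamma, 5–4.
Theta–Eta: Eta 7–2.
Gamma defeats every rival head-to-head and is the Condorcet winner.

Gamma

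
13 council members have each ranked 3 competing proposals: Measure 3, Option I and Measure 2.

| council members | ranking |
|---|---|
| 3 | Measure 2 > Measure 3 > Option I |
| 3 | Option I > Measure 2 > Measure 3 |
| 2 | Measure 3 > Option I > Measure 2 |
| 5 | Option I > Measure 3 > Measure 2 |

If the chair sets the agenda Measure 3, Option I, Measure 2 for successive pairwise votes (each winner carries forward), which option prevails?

Option I

Round 1: Measure 3 vs Option I — 5–8, Option I advances.
Round 2: Option I vs Measure 2 — 10–3, Option I advances.
Option I survives the agenda.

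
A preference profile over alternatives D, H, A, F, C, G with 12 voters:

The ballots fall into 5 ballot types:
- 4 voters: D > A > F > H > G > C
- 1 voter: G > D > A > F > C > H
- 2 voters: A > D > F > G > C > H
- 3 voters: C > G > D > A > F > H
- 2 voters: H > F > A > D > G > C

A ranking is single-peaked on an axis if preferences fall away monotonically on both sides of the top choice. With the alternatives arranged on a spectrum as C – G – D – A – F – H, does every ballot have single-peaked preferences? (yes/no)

Axis positions: C=1, G=2, D=3, A=4, F=5, H=6.
Ballot type 1 (peak D at position 3): ranking walks positions 3-4-5-6-2-1, expanding outward from the peak — single-peaked.
Ballot type 2 (peak G at position 2): ranking walks positions 2-3-4-5-1-6, expanding outward from the peak — single-peaked.
Ballot type 3 (peak A at position 4): ranking walks positions 4-3-5-2-1-6, expanding outward from the peak — single-peaked.
Ballot type 4 (peak C at position 1): ranking walks positions 1-2-3-4-5-6, expanding outward from the peak — single-peaked.
Ballot type 5 (peak H at position 6): ranking walks positions 6-5-4-3-2-1, expanding outward from the peak — single-peaked.
Every ranking is single-peaked on this axis.

yes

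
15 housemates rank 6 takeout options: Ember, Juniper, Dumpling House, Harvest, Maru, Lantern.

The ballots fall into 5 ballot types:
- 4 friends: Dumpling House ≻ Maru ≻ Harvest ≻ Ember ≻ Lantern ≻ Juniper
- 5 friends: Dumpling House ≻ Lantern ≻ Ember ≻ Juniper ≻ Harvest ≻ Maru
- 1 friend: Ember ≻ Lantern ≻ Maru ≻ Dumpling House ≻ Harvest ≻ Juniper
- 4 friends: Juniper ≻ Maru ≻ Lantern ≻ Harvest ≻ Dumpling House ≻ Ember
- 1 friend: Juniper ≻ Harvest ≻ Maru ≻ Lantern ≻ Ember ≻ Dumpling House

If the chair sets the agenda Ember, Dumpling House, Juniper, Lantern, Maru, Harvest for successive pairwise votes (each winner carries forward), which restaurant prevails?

Dumpling House

Round 1: Ember vs Dumpling House — 2–13, Dumpling House advances.
Round 2: Dumpling House vs Juniper — 10–5, Dumpling House advances.
Round 3: Dumpling House vs Lantern — 9–6, Dumpling House advances.
Round 4: Dumpling House vs Maru — 9–6, Dumpling House advances.
Round 5: Dumpling House vs Harvest — 10–5, Dumpling House advances.
The agenda winner is Dumpling House.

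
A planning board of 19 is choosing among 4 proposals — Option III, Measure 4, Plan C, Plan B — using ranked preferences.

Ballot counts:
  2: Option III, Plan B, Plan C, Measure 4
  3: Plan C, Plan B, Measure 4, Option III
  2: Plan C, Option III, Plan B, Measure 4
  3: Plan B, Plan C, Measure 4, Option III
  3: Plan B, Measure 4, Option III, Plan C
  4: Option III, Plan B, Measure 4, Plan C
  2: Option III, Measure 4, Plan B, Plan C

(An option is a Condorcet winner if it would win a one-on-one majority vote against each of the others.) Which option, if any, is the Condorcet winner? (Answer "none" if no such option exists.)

Head-to-head results (19 council members):
Option III vs Measure 4: Option III, 10–9.
Option III–Plan C: Option III 11–8.
Option III vs Plan B: Option III wins 10–9.
Measure 4 vs Plan C: Plan C wins 10–9.
Measure 4–Plan B: Plan B 17–2.
Plan C vs Plan B: Plan B, 14–5.
Option III beats each of Measure 4, Plan C, Plan B — Option III is the Condorcet winner.

Option III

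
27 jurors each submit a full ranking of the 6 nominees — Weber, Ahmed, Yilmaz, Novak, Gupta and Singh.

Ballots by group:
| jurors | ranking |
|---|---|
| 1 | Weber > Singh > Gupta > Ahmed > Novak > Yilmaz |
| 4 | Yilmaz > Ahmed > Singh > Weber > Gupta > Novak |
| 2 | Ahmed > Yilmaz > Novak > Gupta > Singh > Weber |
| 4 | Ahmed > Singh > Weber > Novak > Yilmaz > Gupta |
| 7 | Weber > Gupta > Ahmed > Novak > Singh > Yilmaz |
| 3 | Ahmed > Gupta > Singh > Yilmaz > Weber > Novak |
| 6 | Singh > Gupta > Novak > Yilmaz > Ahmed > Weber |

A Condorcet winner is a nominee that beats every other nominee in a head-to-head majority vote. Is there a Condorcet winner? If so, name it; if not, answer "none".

none

Head-to-head results (27 jurors):
Weber vs Ahmed: 8 to 19, Ahmed.
Weber vs Yilmaz: Weber is ranked higher on 1+4+7 = 12 ballots, Yilmaz on 15. Yilmaz wins 15–12.
Weber vs Novak: Weber preferred on 1+4+4+7+3 = 19 ballots; Weber wins 19–8.
Weber vs Gupta: Weber preferred on 1+4+4+7 = 16 ballots; Weber wins 16–11.
Weber vs Singh: 8 to 19, Singh.
Ahmed vs Yilmaz: 1+2+4+7+3 = 17 for Ahmed, 10 for Yilmaz — Ahmed by 17–10.
Ahmed vs Novak: Ahmed is ranked higher on 1+4+2+4+7+3 = 21 ballots, Novak on 6. Ahmed wins 21–6.
Ahmed vs Gupta: 13 to 14, Gupta.
Ahmed vs Singh: 4+2+4+7+3 = 20 for Ahmed, 7 for Singh — Ahmed by 20–7.
Yilmaz vs Novak: 4+2+3 = 9 for Yilmaz, 18 for Novak — Novak by 18–9.
Yilmaz vs Gupta: Yilmaz preferred on 4+2+4 = 10 ballots; Gupta wins 17–10.
Yilmaz vs Singh: 6 to 21, Singh.
Novak vs Gupta: Novak is ranked higher on 2+4 = 6 ballots, Gupta on 21. Gupta wins 21–6.
Novak vs Singh: Novak is ranked higher on 2+7 = 9 ballots, Singh on 18. Singh wins 18–9.
Gupta vs Singh: 12 to 15, Singh.
Every nominee loses at least once (Weber loses to Ahmed; Ahmed loses to Gupta; Yilmaz loses to Ahmed; Novak loses to Weber; Gupta loses to Weber; Singh loses to Ahmed). The majority relation contains the cycle Weber → Novak → Yilmaz → Weber, so there is no Condorcet winner.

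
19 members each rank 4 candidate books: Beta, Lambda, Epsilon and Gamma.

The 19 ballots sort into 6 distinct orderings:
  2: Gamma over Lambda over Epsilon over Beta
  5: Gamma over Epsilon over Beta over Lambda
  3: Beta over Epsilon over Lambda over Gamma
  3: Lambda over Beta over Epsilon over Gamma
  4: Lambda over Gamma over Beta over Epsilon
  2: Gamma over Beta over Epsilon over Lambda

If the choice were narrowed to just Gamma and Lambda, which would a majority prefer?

Ballots ranking Gamma above Lambda: 2 + 5 + 2 = 9.
Ballots ranking Lambda above Gamma: 19 − 9 = 10.
Lambda wins the head-to-head 10–9.

Lambda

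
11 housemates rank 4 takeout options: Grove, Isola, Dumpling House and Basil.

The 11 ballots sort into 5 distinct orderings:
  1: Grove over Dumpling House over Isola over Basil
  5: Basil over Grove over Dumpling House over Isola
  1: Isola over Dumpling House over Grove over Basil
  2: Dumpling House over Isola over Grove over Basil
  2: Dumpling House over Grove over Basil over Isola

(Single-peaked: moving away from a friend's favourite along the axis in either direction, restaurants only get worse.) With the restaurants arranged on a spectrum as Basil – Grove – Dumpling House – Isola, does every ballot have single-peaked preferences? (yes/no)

Axis positions: Basil=1, Grove=2, Dumpling House=3, Isola=4.
Cluster 1 (peak Grove at position 2): ranking walks positions 2-3-4-1, expanding outward from the peak — single-peaked.
Cluster 2 (peak Basil at position 1): ranking walks positions 1-2-3-4, expanding outward from the peak — single-peaked.
Cluster 3 (peak Isola at position 4): ranking walks positions 4-3-2-1, expanding outward from the peak — single-peaked.
Cluster 4 (peak Dumpling House at position 3): ranking walks positions 3-4-2-1, expanding outward from the peak — single-peaked.
Cluster 5 (peak Dumpling House at position 3): ranking walks positions 3-2-1-4, expanding outward from the peak — single-peaked.
Every ranking is single-peaked on this axis.

yes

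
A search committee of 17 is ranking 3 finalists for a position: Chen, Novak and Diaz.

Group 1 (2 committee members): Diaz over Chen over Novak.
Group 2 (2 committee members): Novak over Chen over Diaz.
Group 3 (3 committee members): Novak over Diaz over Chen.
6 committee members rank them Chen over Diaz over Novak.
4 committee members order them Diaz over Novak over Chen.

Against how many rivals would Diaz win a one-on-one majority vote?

Diaz against each rival (17 committee members):
Diaz vs Chen: 9 to 8, Diaz.
Diaz vs Novak: Diaz preferred on 2+6+4 = 12 ballots; Diaz wins 12–5.
Diaz beats Chen, Novak — 2 pairwise wins.

2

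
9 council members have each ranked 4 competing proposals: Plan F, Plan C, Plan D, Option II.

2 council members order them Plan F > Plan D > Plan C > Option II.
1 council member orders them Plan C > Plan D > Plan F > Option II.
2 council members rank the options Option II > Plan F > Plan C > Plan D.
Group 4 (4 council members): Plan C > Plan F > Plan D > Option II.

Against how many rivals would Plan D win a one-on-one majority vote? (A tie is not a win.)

Plan D against each rival (9 council members):
Plan D–Plan F: Plan F 8–1.
Plan D vs Plan C: Plan C wins 7–2.
Plan D vs Option II: Plan D, 7–2.
Plan D beats Option II; loses to Plan F, Plan C — 1 pairwise win.

1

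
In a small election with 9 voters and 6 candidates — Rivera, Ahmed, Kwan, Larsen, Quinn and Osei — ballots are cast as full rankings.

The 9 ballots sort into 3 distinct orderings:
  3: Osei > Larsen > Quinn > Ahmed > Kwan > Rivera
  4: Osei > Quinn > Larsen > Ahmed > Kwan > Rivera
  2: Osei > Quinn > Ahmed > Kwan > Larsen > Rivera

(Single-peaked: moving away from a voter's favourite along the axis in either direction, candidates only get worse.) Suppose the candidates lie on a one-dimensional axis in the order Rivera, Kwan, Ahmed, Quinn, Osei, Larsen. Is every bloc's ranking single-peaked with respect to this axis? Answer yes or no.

Axis positions: Rivera=1, Kwan=2, Ahmed=3, Quinn=4, Osei=5, Larsen=6.
Bloc 1 (peak Osei at position 5): ranking walks positions 5-6-4-3-2-1, expanding outward from the peak — single-peaked.
Bloc 2 (peak Osei at position 5): ranking walks positions 5-4-6-3-2-1, expanding outward from the peak — single-peaked.
Bloc 3 (peak Osei at position 5): ranking walks positions 5-4-3-2-6-1, expanding outward from the peak — single-peaked.
Every ranking is single-peaked on this axis.

yes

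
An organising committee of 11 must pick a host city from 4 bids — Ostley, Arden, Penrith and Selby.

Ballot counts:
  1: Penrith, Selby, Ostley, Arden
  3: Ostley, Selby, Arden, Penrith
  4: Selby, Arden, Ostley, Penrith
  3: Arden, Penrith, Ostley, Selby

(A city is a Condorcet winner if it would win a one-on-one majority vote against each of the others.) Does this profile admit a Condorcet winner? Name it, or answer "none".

none

Check each pair by majority over 11 ballots:
Ostley vs Arden: Ostley preferred on 1+3 = 4 ballots; Arden wins 7–4.
Ostley vs Penrith: Ostley preferred on 3+4 = 7 ballots; Ostley wins 7–4.
Ostley vs Selby: Ostley is ranked higher on 3+3 = 6 ballots, Selby on 5. Ostley wins 6–5.
Arden vs Penrith: 3+4+3 = 10 for Arden, 1 for Penrith — Arden by 10–1.
Arden vs Selby: 3 for Arden, 8 for Selby — Selby by 8–3.
Penrith vs Selby: Penrith is ranked higher on 1+3 = 4 ballots, Selby on 7. Selby wins 7–4.
Every city loses at least once (Ostley loses to Arden; Arden loses to Selby; Penrith loses to Ostley; Selby loses to Ostley). The majority relation contains the cycle Ostley > Selby > Arden > Ostley, so there is no Condorcet winner.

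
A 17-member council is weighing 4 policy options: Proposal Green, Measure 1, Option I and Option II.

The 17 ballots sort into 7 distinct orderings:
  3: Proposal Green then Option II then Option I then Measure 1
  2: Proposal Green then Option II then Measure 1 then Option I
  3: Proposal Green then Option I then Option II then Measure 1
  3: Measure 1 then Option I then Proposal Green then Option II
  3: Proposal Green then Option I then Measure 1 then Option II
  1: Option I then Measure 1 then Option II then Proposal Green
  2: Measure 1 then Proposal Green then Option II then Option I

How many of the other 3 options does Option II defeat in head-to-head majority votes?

Option II against each rival (17 council members):
Option II vs Proposal Green: 1 for Option II, 16 for Proposal Green — Proposal Green by 16–1.
Option II vs Measure 1: 3+2+3 = 8 for Option II, 9 for Measure 1 — Measure 1 by 9–8.
Option II vs Option I: Option I, 10–7.
Option II beats no one; loses to Proposal Green, Measure 1, Option I — 0 pairwise wins.

0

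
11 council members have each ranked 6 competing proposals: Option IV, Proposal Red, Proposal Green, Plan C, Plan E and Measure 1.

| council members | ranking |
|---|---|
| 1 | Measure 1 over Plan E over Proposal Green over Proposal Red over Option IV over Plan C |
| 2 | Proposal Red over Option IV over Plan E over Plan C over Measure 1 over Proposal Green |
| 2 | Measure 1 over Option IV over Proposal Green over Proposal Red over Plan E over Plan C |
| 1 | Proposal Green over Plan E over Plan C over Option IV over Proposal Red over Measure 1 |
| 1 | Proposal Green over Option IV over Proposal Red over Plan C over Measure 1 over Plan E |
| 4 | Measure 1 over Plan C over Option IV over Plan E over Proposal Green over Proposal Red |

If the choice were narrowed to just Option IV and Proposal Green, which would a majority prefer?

Option IV

Ballots ranking Option IV above Proposal Green: 2 + 2 + 4 = 8.
Ballots ranking Proposal Green above Option IV: 11 − 8 = 3.
Option IV wins the head-to-head 8–3.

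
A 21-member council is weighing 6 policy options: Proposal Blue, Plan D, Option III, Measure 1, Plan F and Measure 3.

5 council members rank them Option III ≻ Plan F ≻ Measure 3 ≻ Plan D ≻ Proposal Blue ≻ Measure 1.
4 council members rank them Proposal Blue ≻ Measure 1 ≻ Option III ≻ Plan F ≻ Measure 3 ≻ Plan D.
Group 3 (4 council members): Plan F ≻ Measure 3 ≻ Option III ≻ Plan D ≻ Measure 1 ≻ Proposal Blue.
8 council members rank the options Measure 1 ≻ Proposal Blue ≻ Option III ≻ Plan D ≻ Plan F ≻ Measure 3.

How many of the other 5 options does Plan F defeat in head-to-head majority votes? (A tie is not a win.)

2

Plan F against each rival (21 council members):
Plan F vs Proposal Blue: Plan F preferred on 5+4 = 9 ballots; Proposal Blue wins 12–9.
Plan F vs Plan D: Plan F is ranked higher on 5+4+4 = 13 ballots, Plan D on 8. Plan F wins 13–8.
Plan F vs Option III: 4 to 17, Option III.
Plan F vs Measure 1: 9 to 12, Measure 1.
Plan F–Measure 3: Plan F 21–0.
Plan F beats Plan D, Measure 3; loses to Proposal Blue, Option III, Measure 1 — 2 pairwise wins.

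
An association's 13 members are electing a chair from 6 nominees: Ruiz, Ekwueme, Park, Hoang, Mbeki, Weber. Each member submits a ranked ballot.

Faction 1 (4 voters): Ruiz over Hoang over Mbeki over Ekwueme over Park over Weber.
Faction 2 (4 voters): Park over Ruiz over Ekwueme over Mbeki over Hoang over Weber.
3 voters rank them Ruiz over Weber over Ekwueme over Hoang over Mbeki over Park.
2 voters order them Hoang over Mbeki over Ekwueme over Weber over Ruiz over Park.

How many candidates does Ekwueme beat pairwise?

4

Ekwueme against each rival (13 voters):
Ekwueme vs Ruiz: 2 to 11, Ruiz.
Ekwueme vs Park: Ekwueme is ranked higher on 4+3+2 = 9 ballots, Park on 4. Ekwueme wins 9–4.
Ekwueme vs Hoang: Ekwueme preferred on 4+3 = 7 ballots; Ekwueme wins 7–6.
Ekwueme vs Mbeki: Ekwueme, 7–6.
Ekwueme–Weber: Ekwueme 10–3.
Ekwueme beats Park, Hoang, Mbeki, Weber; loses to Ruiz — 4 pairwise wins.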